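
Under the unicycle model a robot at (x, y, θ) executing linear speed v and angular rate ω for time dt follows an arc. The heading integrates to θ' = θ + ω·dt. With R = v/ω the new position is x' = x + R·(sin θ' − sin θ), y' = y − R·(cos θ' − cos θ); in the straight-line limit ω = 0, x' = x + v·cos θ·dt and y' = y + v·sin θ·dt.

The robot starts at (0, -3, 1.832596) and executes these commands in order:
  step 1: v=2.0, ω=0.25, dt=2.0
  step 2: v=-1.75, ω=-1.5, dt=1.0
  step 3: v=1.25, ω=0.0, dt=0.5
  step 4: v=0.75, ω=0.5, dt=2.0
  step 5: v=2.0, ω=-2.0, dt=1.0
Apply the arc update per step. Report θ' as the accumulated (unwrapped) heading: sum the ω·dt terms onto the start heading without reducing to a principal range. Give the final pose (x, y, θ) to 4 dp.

(-0.0274, 1.9657, -0.1674)

step 1: θ'=2.3326 (R=8.0000) → pose (-1.9386, 0.4512, 2.3326)
step 2: θ'=0.8326 (R=1.1667) → pose (-1.9199, -1.1391, 0.8326)
step 3: θ'=0.8326 (straight) → pose (-1.4993, -0.6768, 0.8326)
step 4: θ'=1.8326 (R=1.5000) → pose (-1.1599, 0.7208, 1.8326)
step 5: θ'=-0.1674 (R=-1.0000) → pose (-0.0274, 1.9657, -0.1674)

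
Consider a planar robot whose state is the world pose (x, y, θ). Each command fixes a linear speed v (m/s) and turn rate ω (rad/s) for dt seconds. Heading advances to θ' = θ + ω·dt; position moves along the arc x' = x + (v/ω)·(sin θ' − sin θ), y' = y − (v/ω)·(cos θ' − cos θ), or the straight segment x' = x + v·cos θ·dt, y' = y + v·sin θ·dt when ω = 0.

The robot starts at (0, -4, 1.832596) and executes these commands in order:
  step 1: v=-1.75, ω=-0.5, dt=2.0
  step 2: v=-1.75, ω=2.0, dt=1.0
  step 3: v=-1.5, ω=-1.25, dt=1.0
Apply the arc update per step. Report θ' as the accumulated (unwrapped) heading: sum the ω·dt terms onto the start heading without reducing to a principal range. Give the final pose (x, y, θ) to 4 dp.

(0.4243, -9.8126, 1.5826)

step 1: θ'=0.8326 (R=3.5000) → pose (-0.7919, -7.2612, 0.8326)
step 2: θ'=2.8326 (R=-0.8750) → pose (-0.4107, -8.6836, 2.8326)
step 3: θ'=1.5826 (R=1.2000) → pose (0.4243, -9.8126, 1.5826)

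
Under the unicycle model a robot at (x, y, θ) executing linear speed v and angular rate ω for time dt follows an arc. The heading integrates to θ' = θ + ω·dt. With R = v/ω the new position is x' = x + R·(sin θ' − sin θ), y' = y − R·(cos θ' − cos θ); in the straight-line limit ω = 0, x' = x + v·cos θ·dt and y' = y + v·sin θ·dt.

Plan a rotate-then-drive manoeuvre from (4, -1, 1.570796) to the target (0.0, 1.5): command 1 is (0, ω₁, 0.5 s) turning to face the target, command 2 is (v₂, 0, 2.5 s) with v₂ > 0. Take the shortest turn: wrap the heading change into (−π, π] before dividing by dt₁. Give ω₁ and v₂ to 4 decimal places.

heading to target = atan2(1.5−-1, 0−4) = 2.5830
Δθ = wrap(2.5830 − 1.5708) = 1.0122; ω₁ = Δθ/dt₁ = 2.0244
distance = √((0−4)² + (1.5−-1)²) = 4.7170; v₂ = distance/dt₂ = 1.8868

ω₁ = 2.0244, v₂ = 1.8868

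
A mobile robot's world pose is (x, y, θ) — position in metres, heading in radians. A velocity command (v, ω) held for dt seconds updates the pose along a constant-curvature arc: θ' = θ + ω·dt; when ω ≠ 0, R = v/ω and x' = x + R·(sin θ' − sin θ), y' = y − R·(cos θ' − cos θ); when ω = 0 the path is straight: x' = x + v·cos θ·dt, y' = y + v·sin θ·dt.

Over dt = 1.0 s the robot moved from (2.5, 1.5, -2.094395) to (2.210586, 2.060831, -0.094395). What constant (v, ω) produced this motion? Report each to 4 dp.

Δθ = -0.094395 − -2.094395 = 2.000000
ω = Δθ/dt = 2.000000/1.0 = 2.0000
R = −Δy/(cos θ' − cos θ) = -0.3750
v = R·ω = -0.3750·2.0000 = -0.7500

v = -0.7500, ω = 2.0000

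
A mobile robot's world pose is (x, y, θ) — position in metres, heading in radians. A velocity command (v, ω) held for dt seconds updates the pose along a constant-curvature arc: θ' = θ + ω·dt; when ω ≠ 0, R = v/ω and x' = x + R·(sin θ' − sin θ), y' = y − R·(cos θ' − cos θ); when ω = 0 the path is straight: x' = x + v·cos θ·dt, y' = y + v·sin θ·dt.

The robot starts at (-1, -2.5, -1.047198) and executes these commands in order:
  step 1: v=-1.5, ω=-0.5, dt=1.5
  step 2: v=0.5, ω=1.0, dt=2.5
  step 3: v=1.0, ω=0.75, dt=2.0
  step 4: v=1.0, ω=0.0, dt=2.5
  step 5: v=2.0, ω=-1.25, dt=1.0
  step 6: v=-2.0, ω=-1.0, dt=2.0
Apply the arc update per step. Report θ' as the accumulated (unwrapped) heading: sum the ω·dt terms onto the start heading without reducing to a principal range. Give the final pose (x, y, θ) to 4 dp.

(-5.1531, 5.0329, -1.0472)

step 1: θ'=-1.7972 (R=3.0000) → pose (-1.3254, -0.3266, -1.7972)
step 2: θ'=0.7028 (R=0.5000) → pose (-0.5149, -0.8203, 0.7028)
step 3: θ'=2.2028 (R=1.3333) → pose (-0.3010, 0.9847, 2.2028)
step 4: θ'=2.2028 (straight) → pose (-1.7779, 3.0018, 2.2028)
step 5: θ'=0.9528 (R=-1.6000) → pose (-1.7910, 4.8741, 0.9528)
step 6: θ'=-1.0472 (R=2.0000) → pose (-5.1531, 5.0329, -1.0472)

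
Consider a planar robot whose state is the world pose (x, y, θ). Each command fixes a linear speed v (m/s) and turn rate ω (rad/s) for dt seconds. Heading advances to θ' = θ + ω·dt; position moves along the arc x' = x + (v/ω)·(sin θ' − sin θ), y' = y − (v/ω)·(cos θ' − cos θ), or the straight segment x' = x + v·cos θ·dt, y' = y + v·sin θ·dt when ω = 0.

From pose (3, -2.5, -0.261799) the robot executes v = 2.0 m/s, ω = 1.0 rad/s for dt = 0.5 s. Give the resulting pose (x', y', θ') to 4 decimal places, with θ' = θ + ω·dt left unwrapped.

(3.9895, -2.5117, 0.2382)

θ' = -0.2618 + 1.0·0.5 = 0.2382
R = v/ω = 2.0/1.0 = 2.0000
x' = 3 + 2.0000·(sin 0.2382 − sin -0.2618) = 3.9895
y' = -2.5 − 2.0000·(cos 0.2382 − cos -0.2618) = -2.5117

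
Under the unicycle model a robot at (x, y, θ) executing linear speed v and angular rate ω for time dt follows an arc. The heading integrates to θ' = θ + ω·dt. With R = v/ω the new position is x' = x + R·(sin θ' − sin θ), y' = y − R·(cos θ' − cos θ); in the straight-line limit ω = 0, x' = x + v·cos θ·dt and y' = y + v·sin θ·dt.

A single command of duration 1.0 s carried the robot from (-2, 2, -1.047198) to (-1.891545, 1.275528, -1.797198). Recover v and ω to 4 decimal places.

Δθ = -1.797198 − -1.047198 = -0.750000
ω = Δθ/dt = -0.750000/1.0 = -0.7500
R = −Δy/(cos θ' − cos θ) = -1.0000
v = R·ω = -1.0000·-0.7500 = 0.7500

v = 0.7500, ω = -0.7500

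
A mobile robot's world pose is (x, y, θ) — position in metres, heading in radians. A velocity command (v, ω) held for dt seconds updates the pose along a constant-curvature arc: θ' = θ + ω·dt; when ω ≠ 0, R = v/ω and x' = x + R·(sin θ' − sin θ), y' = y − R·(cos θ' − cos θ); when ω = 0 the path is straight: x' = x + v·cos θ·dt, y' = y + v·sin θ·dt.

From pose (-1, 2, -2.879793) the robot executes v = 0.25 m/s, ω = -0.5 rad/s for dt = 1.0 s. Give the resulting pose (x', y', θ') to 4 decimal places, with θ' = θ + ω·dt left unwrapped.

(-1.2474, 1.9971, -3.3798)

θ' = -2.8798 + -0.5·1.0 = -3.3798
R = v/ω = 0.25/-0.5 = -0.5000
x' = -1 + -0.5000·(sin -3.3798 − sin -2.8798) = -1.2474
y' = 2 − -0.5000·(cos -3.3798 − cos -2.8798) = 1.9971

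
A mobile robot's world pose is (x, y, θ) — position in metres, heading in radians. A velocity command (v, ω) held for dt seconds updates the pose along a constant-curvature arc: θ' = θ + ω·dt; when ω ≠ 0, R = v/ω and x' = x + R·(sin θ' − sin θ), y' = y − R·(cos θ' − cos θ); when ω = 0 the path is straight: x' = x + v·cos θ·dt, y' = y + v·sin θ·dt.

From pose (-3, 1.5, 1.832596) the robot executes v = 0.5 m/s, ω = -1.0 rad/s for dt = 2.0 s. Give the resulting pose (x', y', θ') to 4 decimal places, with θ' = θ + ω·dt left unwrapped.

(-2.4337, 2.1224, -0.1674)

θ' = 1.8326 + -1.0·2.0 = -0.1674
R = v/ω = 0.5/-1.0 = -0.5000
x' = -3 + -0.5000·(sin -0.1674 − sin 1.8326) = -2.4337
y' = 1.5 − -0.5000·(cos -0.1674 − cos 1.8326) = 2.1224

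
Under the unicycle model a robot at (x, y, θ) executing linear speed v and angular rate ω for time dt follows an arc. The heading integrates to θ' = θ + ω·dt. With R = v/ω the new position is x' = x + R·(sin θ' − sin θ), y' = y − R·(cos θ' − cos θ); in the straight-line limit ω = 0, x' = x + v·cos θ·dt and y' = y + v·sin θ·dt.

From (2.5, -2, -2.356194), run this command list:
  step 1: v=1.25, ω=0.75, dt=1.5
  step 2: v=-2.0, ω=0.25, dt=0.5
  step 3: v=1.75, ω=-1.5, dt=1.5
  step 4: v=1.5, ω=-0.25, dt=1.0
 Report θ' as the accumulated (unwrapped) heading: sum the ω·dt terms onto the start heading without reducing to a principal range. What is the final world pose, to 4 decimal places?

step 1: θ'=-1.2312 (R=1.6667) → pose (2.1070, -3.7337, -1.2312)
step 2: θ'=-1.1062 (R=-8.0000) → pose (1.7159, -2.8141, -1.1062)
step 3: θ'=-3.3562 (R=-1.1667) → pose (0.4245, -4.4767, -3.3562)
step 4: θ'=-3.6062 (R=-6.0000) → pose (-0.9862, -3.9783, -3.6062)

(-0.9862, -3.9783, -3.6062)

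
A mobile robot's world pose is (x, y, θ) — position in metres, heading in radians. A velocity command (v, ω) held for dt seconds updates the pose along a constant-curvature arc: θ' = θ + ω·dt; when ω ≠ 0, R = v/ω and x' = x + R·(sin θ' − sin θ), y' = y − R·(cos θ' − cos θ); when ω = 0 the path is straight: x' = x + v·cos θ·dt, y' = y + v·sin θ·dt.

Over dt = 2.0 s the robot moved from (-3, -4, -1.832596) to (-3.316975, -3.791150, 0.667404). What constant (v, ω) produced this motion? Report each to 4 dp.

v = -0.2500, ω = 1.2500

Δθ = 0.667404 − -1.832596 = 2.500000
ω = Δθ/dt = 2.500000/2.0 = 1.2500
R = Δx/(sin θ' − sin θ) = -0.2000
v = R·ω = -0.2000·1.2500 = -0.2500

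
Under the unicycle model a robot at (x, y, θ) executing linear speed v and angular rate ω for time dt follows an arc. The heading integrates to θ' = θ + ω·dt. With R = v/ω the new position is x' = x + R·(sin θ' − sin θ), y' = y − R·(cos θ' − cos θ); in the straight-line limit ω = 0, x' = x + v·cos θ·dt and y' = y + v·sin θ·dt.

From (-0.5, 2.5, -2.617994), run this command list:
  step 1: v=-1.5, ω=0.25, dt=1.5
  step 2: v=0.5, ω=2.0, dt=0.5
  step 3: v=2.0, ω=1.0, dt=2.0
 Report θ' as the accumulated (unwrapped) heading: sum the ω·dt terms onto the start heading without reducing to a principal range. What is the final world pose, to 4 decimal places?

step 1: θ'=-2.2430 (R=-6.0000) → pose (1.1947, 3.9599, -2.2430)
step 2: θ'=-1.2430 (R=0.2500) → pose (1.1537, 3.7237, -1.2430)
step 3: θ'=0.7570 (R=2.0000) → pose (4.4207, 2.9139, 0.7570)

(4.4207, 2.9139, 0.7570)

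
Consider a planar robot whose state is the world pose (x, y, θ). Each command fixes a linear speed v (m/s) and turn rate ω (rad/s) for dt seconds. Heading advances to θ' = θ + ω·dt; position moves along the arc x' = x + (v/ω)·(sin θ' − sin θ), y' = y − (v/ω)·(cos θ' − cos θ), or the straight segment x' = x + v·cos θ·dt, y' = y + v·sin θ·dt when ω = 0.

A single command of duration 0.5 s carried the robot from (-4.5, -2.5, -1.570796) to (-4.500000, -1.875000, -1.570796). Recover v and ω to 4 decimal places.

v = -1.2500, ω = 0.0000

Δθ = -1.570796 − -1.570796 = 0.000000
ω = Δθ/dt = 0.000000/0.5 = 0.0000
ω = 0 → v = (Δx·cos θ + Δy·sin θ)/dt = -1.2500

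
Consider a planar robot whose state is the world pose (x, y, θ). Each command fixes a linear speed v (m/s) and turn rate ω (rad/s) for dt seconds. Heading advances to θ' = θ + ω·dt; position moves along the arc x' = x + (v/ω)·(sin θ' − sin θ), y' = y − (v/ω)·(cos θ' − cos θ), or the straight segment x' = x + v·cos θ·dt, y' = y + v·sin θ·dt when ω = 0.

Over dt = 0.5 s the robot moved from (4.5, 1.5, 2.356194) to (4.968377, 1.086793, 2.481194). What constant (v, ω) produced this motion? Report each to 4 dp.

v = -1.2500, ω = 0.2500

Δθ = 2.481194 − 2.356194 = 0.125000
ω = Δθ/dt = 0.125000/0.5 = 0.2500
R = Δx/(sin θ' − sin θ) = -5.0000
v = R·ω = -5.0000·0.2500 = -1.2500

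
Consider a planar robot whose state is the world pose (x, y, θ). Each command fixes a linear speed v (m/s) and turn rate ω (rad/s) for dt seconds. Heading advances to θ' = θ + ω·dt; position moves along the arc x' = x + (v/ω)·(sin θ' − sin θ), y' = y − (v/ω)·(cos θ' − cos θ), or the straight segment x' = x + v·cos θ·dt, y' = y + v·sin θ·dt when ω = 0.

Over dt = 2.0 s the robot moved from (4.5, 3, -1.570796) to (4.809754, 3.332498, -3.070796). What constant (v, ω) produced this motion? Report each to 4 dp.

v = -0.2500, ω = -0.7500

Δθ = -3.070796 − -1.570796 = -1.500000
ω = Δθ/dt = -1.500000/2.0 = -0.7500
R = −Δy/(cos θ' − cos θ) = 0.3333
v = R·ω = 0.3333·-0.7500 = -0.2500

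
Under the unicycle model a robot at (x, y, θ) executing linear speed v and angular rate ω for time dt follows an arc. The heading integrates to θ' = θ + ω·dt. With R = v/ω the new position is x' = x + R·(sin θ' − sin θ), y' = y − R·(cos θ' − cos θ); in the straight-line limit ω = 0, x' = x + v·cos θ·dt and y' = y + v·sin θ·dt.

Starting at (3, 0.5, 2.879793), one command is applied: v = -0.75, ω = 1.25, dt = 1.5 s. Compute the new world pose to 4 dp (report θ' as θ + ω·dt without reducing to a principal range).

(3.7548, 1.1050, 4.7548)

θ' = 2.8798 + 1.25·1.5 = 4.7548
R = v/ω = -0.75/1.25 = -0.6000
x' = 3 + -0.6000·(sin 4.7548 − sin 2.8798) = 3.7548
y' = 0.5 − -0.6000·(cos 4.7548 − cos 2.8798) = 1.1050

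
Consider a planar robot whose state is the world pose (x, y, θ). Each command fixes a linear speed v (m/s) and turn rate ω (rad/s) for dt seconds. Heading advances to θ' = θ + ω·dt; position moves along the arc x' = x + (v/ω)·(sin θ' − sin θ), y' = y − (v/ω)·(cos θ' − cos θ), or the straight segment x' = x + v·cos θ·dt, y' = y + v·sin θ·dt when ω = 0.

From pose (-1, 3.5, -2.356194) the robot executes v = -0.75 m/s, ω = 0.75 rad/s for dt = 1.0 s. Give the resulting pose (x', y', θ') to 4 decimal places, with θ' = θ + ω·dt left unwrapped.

(-0.7077, 4.1717, -1.6062)

θ' = -2.3562 + 0.75·1.0 = -1.6062
R = v/ω = -0.75/0.75 = -1.0000
x' = -1 + -1.0000·(sin -1.6062 − sin -2.3562) = -0.7077
y' = 3.5 − -1.0000·(cos -1.6062 − cos -2.3562) = 4.1717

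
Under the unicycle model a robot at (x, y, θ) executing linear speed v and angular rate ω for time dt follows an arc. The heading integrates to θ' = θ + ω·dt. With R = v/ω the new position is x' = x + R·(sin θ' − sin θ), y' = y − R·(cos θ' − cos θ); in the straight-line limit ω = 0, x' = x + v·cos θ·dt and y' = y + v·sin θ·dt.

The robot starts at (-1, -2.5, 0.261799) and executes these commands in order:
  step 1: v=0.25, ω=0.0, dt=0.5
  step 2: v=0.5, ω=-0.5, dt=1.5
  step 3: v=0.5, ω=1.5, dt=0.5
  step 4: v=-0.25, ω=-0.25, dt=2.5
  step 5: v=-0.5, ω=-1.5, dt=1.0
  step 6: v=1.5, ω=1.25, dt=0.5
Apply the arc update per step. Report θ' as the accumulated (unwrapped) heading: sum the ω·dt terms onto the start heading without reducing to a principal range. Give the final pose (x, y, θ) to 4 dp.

(-0.7088, -2.8768, -1.2382)

step 1: θ'=0.2618 (straight) → pose (-0.8793, -2.4676, 0.2618)
step 2: θ'=-0.4882 (R=-1.0000) → pose (-0.1514, -2.5504, -0.4882)
step 3: θ'=0.2618 (R=0.3333) → pose (0.0912, -2.5780, 0.2618)
step 4: θ'=-0.3632 (R=1.0000) → pose (-0.5229, -2.5468, -0.3632)
step 5: θ'=-1.8632 (R=0.3333) → pose (-0.7236, -2.1391, -1.8632)
step 6: θ'=-1.2382 (R=1.2000) → pose (-0.7088, -2.8768, -1.2382)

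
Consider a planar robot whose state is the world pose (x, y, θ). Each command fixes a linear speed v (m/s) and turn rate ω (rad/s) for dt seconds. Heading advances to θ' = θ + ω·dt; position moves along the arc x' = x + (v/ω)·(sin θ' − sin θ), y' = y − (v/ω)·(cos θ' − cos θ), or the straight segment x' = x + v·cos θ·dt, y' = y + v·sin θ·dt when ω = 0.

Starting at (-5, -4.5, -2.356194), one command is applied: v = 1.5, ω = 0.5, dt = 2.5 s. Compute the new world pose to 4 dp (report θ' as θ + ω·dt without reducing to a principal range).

(-5.5607, -7.9655, -1.1062)

θ' = -2.3562 + 0.5·2.5 = -1.1062
R = v/ω = 1.5/0.5 = 3.0000
x' = -5 + 3.0000·(sin -1.1062 − sin -2.3562) = -5.5607
y' = -4.5 − 3.0000·(cos -1.1062 − cos -2.3562) = -7.9655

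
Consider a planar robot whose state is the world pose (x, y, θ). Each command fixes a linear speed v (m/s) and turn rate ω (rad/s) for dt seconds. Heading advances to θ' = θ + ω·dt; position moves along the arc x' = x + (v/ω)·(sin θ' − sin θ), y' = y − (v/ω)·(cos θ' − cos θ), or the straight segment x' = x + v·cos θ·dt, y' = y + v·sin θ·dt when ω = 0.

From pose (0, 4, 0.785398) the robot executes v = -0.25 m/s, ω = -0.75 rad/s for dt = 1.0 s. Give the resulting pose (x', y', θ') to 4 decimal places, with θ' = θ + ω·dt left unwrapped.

θ' = 0.7854 + -0.75·1.0 = 0.0354
R = v/ω = -0.25/-0.75 = 0.3333
x' = 0 + 0.3333·(sin 0.0354 − sin 0.7854) = -0.2239
y' = 4 − 0.3333·(cos 0.0354 − cos 0.7854) = 3.9026

(-0.2239, 3.9026, 0.0354)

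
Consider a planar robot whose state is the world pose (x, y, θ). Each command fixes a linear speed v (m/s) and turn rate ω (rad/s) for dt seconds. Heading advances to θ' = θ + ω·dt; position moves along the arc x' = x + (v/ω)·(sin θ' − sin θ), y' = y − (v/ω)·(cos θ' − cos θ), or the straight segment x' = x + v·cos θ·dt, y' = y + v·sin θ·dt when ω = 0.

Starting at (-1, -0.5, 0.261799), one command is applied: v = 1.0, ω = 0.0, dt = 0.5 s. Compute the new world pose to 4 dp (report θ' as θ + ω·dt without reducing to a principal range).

(-0.5170, -0.3706, 0.2618)

θ' = 0.2618 + 0.0·0.5 = 0.2618
ω = 0 → straight: x' = -1 + 1.0·cos(0.2618)·0.5 = -0.5170
y' = -0.5 + 1.0·sin(0.2618)·0.5 = -0.3706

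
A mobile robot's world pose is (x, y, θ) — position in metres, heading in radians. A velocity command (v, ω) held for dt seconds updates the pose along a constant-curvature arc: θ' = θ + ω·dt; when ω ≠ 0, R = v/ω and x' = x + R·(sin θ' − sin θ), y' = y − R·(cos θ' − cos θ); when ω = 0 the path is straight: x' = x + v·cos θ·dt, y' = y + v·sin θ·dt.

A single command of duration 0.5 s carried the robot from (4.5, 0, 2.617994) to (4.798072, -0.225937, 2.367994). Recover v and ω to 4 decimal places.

v = -0.7500, ω = -0.5000

Δθ = 2.367994 − 2.617994 = -0.250000
ω = Δθ/dt = -0.250000/0.5 = -0.5000
R = Δx/(sin θ' − sin θ) = 1.5000
v = R·ω = 1.5000·-0.5000 = -0.7500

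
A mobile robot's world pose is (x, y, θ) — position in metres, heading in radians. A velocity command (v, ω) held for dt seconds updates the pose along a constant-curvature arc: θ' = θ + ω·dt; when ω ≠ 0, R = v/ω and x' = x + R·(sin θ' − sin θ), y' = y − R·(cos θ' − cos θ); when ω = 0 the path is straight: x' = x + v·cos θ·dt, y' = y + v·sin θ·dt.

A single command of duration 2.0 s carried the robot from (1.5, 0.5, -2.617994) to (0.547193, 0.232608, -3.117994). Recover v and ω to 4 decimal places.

v = 0.5000, ω = -0.2500

Δθ = -3.117994 − -2.617994 = -0.500000
ω = Δθ/dt = -0.500000/2.0 = -0.2500
R = Δx/(sin θ' − sin θ) = -2.0000
v = R·ω = -2.0000·-0.2500 = 0.5000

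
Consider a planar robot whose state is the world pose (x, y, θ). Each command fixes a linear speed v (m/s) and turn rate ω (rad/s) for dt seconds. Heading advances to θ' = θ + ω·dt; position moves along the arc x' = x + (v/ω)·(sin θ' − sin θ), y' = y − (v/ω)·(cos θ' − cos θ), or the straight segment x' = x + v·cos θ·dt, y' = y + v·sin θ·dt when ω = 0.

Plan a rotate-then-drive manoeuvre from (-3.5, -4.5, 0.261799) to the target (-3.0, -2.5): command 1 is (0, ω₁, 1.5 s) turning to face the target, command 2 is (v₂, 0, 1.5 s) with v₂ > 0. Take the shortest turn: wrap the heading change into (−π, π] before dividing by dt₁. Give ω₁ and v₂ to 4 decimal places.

ω₁ = 0.7093, v₂ = 1.3744

heading to target = atan2(-2.5−-4.5, -3−-3.5) = 1.3258
Δθ = wrap(1.3258 − 0.2618) = 1.0640; ω₁ = Δθ/dt₁ = 0.7093
distance = √((-3−-3.5)² + (-2.5−-4.5)²) = 2.0616; v₂ = distance/dt₂ = 1.3744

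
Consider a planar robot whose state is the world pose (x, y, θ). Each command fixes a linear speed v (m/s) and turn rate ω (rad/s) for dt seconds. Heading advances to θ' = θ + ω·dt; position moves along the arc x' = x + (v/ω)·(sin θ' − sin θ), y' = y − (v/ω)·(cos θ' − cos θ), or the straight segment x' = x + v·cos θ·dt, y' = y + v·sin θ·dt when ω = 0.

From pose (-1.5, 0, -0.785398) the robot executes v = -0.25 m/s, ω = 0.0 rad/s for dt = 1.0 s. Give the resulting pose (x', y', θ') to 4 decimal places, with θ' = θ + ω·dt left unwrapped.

θ' = -0.7854 + 0.0·1.0 = -0.7854
ω = 0 → straight: x' = -1.5 + -0.25·cos(-0.7854)·1.0 = -1.6768
y' = 0 + -0.25·sin(-0.7854)·1.0 = 0.1768

(-1.6768, 0.1768, -0.7854)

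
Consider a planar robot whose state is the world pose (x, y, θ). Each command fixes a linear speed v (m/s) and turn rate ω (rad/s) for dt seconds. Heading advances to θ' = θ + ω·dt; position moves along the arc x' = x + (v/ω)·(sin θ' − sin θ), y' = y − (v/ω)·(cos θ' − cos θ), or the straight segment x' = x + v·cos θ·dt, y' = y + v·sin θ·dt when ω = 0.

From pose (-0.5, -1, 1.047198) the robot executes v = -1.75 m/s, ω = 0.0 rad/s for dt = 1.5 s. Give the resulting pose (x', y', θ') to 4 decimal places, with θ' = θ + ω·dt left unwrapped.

(-1.8125, -3.2733, 1.0472)

θ' = 1.0472 + 0.0·1.5 = 1.0472
ω = 0 → straight: x' = -0.5 + -1.75·cos(1.0472)·1.5 = -1.8125
y' = -1 + -1.75·sin(1.0472)·1.5 = -3.2733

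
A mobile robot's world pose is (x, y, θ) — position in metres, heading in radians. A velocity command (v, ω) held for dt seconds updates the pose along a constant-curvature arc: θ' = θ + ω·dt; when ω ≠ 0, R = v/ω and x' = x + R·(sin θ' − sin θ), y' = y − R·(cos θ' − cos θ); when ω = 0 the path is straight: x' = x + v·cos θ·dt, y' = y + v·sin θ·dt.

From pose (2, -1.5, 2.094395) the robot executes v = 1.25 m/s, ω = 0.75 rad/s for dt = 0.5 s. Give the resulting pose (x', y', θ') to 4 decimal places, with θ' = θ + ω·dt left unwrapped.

θ' = 2.0944 + 0.75·0.5 = 2.4694
R = v/ω = 1.25/0.75 = 1.6667
x' = 2 + 1.6667·(sin 2.4694 − sin 2.0944) = 1.5945
y' = -1.5 − 1.6667·(cos 2.4694 − cos 2.0944) = -1.0292

(1.5945, -1.0292, 2.4694)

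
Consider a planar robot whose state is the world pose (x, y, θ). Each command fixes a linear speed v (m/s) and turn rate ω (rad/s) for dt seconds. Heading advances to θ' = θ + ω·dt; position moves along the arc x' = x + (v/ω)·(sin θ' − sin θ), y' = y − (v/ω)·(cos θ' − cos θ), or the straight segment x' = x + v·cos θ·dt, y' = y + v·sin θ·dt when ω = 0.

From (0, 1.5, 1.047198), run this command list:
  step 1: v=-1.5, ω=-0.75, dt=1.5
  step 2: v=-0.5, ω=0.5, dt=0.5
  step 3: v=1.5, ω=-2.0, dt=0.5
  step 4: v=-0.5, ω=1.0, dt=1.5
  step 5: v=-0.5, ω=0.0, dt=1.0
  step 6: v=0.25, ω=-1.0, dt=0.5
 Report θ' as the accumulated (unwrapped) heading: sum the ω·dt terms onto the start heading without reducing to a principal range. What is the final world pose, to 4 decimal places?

step 1: θ'=-0.0778 (R=2.0000) → pose (-1.8875, 0.5060, -0.0778)
step 2: θ'=0.1722 (R=-1.0000) → pose (-2.1366, 0.4943, 0.1722)
step 3: θ'=-0.8278 (R=-0.7500) → pose (-1.4557, 0.2627, -0.8278)
step 4: θ'=0.6722 (R=-0.5000) → pose (-2.1353, 0.3157, 0.6722)
step 5: θ'=0.6722 (straight) → pose (-2.5265, 0.0044, 0.6722)
step 6: θ'=0.1722 (R=-0.2500) → pose (-2.4137, 0.0551, 0.1722)

(-2.4137, 0.0551, 0.1722)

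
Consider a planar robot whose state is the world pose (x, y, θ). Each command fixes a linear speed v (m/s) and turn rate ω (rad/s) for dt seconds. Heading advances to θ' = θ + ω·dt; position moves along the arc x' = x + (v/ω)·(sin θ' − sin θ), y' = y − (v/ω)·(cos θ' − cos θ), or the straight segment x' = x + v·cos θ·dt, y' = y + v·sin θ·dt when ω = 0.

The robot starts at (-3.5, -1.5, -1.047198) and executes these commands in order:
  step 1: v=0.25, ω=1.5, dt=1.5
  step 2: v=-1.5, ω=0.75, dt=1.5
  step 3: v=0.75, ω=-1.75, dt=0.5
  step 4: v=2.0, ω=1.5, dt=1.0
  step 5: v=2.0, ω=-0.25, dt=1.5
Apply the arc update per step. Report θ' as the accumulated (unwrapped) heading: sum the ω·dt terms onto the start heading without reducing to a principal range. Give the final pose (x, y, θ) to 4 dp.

(-6.7495, -0.6623, 2.5778)

step 1: θ'=1.2028 (R=0.1667) → pose (-3.2002, -1.4766, 1.2028)
step 2: θ'=2.3278 (R=-2.0000) → pose (-2.7878, -3.5696, 2.3278)
step 3: θ'=1.4528 (R=-0.4286) → pose (-2.9019, -3.2248, 1.4528)
step 4: θ'=2.9528 (R=1.3333) → pose (-3.9757, -1.7582, 2.9528)
step 5: θ'=2.5778 (R=-8.0000) → pose (-6.7495, -0.6623, 2.5778)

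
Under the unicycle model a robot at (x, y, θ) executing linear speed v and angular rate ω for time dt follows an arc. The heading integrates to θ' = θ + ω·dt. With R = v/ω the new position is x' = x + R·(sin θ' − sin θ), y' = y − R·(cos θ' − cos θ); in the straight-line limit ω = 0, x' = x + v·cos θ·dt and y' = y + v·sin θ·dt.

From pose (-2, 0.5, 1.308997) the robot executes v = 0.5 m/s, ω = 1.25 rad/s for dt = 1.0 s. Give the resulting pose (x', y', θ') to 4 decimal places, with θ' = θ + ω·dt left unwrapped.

(-2.1663, 0.9375, 2.5590)

θ' = 1.3090 + 1.25·1.0 = 2.5590
R = v/ω = 0.5/1.25 = 0.4000
x' = -2 + 0.4000·(sin 2.5590 − sin 1.3090) = -2.1663
y' = 0.5 − 0.4000·(cos 2.5590 − cos 1.3090) = 0.9375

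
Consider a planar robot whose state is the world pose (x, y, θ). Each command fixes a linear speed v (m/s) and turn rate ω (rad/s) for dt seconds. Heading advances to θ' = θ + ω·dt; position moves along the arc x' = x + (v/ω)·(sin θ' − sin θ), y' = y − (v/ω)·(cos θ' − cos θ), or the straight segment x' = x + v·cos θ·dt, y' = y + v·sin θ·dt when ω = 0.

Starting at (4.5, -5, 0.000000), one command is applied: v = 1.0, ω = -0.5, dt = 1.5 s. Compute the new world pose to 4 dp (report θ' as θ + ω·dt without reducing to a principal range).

θ' = 0.0000 + -0.5·1.5 = -0.7500
R = v/ω = 1.0/-0.5 = -2.0000
x' = 4.5 + -2.0000·(sin -0.7500 − sin 0.0000) = 5.8633
y' = -5 − -2.0000·(cos -0.7500 − cos 0.0000) = -5.5366

(5.8633, -5.5366, -0.7500)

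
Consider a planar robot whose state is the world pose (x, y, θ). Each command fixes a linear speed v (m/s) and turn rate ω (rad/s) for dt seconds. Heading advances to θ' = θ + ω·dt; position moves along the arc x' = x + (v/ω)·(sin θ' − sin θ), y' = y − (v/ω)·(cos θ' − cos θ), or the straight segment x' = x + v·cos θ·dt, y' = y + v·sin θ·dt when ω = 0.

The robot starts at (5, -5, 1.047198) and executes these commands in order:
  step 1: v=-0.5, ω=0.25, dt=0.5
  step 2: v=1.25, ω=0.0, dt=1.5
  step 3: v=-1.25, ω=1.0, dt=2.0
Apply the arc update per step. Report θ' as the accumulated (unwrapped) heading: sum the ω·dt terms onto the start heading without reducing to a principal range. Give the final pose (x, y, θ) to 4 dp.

step 1: θ'=1.1722 (R=-2.0000) → pose (4.8888, -5.2237, 1.1722)
step 2: θ'=1.1722 (straight) → pose (5.6166, -3.4957, 1.1722)
step 3: θ'=3.1722 (R=-1.2500) → pose (6.8068, -5.2303, 3.1722)

(6.8068, -5.2303, 3.1722)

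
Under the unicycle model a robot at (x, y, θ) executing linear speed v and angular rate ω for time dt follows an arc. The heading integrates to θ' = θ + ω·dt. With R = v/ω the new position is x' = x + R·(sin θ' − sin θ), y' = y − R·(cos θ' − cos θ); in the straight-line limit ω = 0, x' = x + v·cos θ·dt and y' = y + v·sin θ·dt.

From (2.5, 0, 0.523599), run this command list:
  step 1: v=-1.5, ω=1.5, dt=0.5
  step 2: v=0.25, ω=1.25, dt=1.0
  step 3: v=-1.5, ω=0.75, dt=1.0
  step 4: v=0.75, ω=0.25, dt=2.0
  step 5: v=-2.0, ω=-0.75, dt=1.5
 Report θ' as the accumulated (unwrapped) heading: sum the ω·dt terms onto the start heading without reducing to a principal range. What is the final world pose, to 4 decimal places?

(4.8505, -1.0600, 2.6486)

step 1: θ'=1.2736 (R=-1.0000) → pose (2.0438, -0.5732, 1.2736)
step 2: θ'=2.5236 (R=0.2000) → pose (1.9685, -0.3516, 2.5236)
step 3: θ'=3.2736 (R=-2.0000) → pose (3.3905, -0.7041, 3.2736)
step 4: θ'=3.7736 (R=3.0000) → pose (2.0131, -1.2575, 3.7736)
step 5: θ'=2.6486 (R=2.6667) → pose (4.8505, -1.0600, 2.6486)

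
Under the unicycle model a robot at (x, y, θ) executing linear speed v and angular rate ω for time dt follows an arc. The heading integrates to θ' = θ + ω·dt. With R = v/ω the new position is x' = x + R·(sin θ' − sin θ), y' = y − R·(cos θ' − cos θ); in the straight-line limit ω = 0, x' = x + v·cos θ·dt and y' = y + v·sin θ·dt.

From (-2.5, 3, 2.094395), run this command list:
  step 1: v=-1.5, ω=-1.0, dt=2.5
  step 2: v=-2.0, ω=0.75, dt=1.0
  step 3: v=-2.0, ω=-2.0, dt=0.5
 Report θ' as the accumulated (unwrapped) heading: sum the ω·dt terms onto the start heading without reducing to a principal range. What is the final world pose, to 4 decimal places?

(-7.2907, 1.0801, -0.6556)

step 1: θ'=-0.4056 (R=1.5000) → pose (-4.3909, 0.8717, -0.4056)
step 2: θ'=0.3444 (R=-2.6667) → pose (-6.3434, 0.9315, 0.3444)
step 3: θ'=-0.6556 (R=1.0000) → pose (-7.2907, 1.0801, -0.6556)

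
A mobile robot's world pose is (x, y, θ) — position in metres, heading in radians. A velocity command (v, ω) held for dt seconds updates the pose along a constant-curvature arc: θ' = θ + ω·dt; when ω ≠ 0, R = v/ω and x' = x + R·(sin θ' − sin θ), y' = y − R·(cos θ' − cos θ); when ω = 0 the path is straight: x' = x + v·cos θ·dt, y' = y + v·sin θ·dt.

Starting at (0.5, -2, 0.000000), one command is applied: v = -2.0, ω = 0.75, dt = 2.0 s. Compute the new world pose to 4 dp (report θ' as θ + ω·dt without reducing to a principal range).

(-2.1600, -4.4780, 1.5000)

θ' = 0.0000 + 0.75·2.0 = 1.5000
R = v/ω = -2.0/0.75 = -2.6667
x' = 0.5 + -2.6667·(sin 1.5000 − sin 0.0000) = -2.1600
y' = -2 − -2.6667·(cos 1.5000 − cos 0.0000) = -4.4780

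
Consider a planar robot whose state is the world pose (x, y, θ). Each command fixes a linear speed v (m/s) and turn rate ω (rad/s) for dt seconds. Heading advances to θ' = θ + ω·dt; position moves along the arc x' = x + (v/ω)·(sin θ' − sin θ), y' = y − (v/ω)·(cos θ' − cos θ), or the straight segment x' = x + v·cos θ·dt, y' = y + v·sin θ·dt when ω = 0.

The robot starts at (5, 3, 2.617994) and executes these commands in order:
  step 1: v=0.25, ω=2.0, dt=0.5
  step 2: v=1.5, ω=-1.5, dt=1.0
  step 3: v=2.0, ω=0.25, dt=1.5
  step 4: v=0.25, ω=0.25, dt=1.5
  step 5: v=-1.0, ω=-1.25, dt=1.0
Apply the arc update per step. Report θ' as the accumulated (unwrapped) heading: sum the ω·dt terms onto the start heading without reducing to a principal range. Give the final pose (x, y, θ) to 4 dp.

(1.8174, 5.0176, 1.6180)

step 1: θ'=3.6180 (R=0.1250) → pose (4.8802, 3.0028, 3.6180)
step 2: θ'=2.1180 (R=-1.0000) → pose (3.5676, 3.3712, 2.1180)
step 3: θ'=2.4930 (R=8.0000) → pose (1.5683, 5.5843, 2.4930)
step 4: θ'=2.8680 (R=1.0000) → pose (1.2344, 5.7501, 2.8680)
step 5: θ'=1.6180 (R=0.8000) → pose (1.8174, 5.0176, 1.6180)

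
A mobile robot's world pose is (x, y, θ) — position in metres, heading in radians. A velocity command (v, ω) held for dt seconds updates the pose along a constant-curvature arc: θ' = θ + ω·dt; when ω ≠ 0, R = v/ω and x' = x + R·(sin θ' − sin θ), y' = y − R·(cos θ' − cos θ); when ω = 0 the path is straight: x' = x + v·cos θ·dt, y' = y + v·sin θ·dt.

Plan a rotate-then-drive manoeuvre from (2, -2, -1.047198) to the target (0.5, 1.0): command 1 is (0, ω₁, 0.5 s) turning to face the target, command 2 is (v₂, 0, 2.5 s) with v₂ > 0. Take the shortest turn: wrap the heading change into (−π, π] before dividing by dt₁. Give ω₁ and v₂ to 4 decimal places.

ω₁ = 6.1633, v₂ = 1.3416

heading to target = atan2(1−-2, 0.5−2) = 2.0344
Δθ = wrap(2.0344 − -1.0472) = 3.0816; ω₁ = Δθ/dt₁ = 6.1633
distance = √((0.5−2)² + (1−-2)²) = 3.3541; v₂ = distance/dt₂ = 1.3416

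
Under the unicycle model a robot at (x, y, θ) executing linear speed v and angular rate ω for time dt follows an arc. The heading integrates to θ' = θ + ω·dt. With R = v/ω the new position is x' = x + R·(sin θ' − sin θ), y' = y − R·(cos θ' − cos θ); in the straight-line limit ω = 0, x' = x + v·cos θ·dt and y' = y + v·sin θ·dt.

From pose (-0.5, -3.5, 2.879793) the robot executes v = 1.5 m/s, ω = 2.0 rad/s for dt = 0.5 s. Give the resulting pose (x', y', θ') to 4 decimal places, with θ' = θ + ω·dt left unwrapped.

θ' = 2.8798 + 2.0·0.5 = 3.8798
R = v/ω = 1.5/2.0 = 0.7500
x' = -0.5 + 0.7500·(sin 3.8798 − sin 2.8798) = -1.1988
y' = -3.5 − 0.7500·(cos 3.8798 − cos 2.8798) = -3.6697

(-1.1988, -3.6697, 3.8798)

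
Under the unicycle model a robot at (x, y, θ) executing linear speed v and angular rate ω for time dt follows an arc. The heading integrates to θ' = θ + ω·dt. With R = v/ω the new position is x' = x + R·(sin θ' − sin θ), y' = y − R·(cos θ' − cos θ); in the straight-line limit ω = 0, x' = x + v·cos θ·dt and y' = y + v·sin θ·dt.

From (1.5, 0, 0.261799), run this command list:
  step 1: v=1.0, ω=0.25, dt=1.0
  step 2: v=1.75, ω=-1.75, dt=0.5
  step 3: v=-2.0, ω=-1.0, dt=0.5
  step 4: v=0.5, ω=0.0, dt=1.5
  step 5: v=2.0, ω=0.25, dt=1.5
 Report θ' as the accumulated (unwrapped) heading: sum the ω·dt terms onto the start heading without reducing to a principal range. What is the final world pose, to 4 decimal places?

(5.2740, -1.4266, -0.4882)

step 1: θ'=0.5118 (R=4.0000) → pose (2.4237, 0.3762, 0.5118)
step 2: θ'=-0.3632 (R=-1.0000) → pose (3.2687, 0.4391, -0.3632)
step 3: θ'=-0.8632 (R=2.0000) → pose (2.4594, 1.0087, -0.8632)
step 4: θ'=-0.8632 (straight) → pose (2.9469, 0.4387, -0.8632)
step 5: θ'=-0.4882 (R=8.0000) → pose (5.2740, -1.4266, -0.4882)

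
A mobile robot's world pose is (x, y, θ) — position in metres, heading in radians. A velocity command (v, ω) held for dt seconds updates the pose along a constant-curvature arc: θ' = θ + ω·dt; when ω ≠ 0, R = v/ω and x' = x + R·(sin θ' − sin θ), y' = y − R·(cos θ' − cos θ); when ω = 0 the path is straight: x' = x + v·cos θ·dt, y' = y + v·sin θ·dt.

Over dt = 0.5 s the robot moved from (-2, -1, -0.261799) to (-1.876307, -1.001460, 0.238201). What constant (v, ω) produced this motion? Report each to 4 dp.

v = 0.2500, ω = 1.0000

Δθ = 0.238201 − -0.261799 = 0.500000
ω = Δθ/dt = 0.500000/0.5 = 1.0000
R = Δx/(sin θ' − sin θ) = 0.2500
v = R·ω = 0.2500·1.0000 = 0.2500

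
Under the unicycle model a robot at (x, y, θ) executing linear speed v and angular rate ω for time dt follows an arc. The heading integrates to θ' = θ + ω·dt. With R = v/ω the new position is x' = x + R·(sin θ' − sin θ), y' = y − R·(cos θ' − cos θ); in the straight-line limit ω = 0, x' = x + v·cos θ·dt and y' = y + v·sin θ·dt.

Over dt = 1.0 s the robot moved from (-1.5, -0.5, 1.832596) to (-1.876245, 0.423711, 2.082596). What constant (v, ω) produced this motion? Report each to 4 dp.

v = 1.0000, ω = 0.2500

Δθ = 2.082596 − 1.832596 = 0.250000
ω = Δθ/dt = 0.250000/1.0 = 0.2500
R = −Δy/(cos θ' − cos θ) = 4.0000
v = R·ω = 4.0000·0.2500 = 1.0000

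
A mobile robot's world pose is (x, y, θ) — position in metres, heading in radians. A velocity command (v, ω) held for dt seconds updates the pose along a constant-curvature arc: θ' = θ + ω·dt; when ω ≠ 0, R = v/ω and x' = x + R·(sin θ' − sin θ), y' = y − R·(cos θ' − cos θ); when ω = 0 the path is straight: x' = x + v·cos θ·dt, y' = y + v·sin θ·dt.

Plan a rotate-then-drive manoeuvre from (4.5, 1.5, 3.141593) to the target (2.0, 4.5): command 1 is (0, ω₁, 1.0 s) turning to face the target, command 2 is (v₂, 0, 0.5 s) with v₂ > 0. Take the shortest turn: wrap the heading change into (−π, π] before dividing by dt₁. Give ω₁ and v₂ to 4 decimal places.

ω₁ = -0.8761, v₂ = 7.8102

heading to target = atan2(4.5−1.5, 2−4.5) = 2.2655
Δθ = wrap(2.2655 − 3.1416) = -0.8761; ω₁ = Δθ/dt₁ = -0.8761
distance = √((2−4.5)² + (4.5−1.5)²) = 3.9051; v₂ = distance/dt₂ = 7.8102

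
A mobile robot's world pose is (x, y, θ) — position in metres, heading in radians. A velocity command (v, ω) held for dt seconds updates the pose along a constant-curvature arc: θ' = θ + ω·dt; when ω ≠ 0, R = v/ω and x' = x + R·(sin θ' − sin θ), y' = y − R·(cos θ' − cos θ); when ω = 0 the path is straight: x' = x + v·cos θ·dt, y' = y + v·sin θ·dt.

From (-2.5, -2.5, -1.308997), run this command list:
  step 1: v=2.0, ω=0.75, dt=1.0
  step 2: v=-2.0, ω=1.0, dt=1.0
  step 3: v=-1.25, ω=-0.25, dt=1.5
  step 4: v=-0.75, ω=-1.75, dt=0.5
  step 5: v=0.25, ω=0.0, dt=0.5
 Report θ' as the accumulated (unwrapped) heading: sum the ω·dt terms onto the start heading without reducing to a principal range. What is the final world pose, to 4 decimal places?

step 1: θ'=-0.5590 (R=2.6667) → pose (-1.3384, -4.0706, -0.5590)
step 2: θ'=0.4410 (R=-2.0000) → pose (-3.2528, -3.9575, 0.4410)
step 3: θ'=0.0660 (R=5.0000) → pose (-5.0573, -4.4250, 0.0660)
step 4: θ'=-0.8090 (R=0.4286) → pose (-5.3956, -4.2932, -0.8090)
step 5: θ'=-0.8090 (straight) → pose (-5.3094, -4.3836, -0.8090)

(-5.3094, -4.3836, -0.8090)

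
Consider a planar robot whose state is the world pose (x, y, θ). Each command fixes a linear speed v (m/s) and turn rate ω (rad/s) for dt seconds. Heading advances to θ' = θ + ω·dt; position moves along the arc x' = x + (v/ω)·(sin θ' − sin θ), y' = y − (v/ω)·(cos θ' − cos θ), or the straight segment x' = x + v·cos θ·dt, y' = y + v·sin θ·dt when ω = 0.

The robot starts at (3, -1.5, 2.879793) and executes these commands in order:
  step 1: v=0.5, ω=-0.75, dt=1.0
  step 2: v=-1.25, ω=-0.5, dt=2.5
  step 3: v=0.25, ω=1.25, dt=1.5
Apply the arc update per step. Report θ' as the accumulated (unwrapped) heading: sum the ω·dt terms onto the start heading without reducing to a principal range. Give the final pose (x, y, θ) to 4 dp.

step 1: θ'=2.1298 (R=-0.6667) → pose (2.6074, -1.2096, 2.1298)
step 2: θ'=0.8798 (R=2.5000) → pose (2.4144, -4.1287, 0.8798)
step 3: θ'=2.7548 (R=0.2000) → pose (2.3357, -3.8160, 2.7548)

(2.3357, -3.8160, 2.7548)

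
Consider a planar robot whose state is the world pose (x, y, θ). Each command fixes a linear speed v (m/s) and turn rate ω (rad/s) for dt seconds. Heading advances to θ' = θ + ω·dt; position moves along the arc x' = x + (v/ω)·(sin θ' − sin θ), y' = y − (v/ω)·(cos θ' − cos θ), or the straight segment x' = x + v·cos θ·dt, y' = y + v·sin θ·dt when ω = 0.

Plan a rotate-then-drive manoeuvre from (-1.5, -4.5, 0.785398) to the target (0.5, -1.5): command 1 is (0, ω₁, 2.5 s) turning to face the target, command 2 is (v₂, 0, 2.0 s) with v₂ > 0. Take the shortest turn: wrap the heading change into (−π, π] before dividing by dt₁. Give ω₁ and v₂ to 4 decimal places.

heading to target = atan2(-1.5−-4.5, 0.5−-1.5) = 0.9828
Δθ = wrap(0.9828 − 0.7854) = 0.1974; ω₁ = Δθ/dt₁ = 0.0790
distance = √((0.5−-1.5)² + (-1.5−-4.5)²) = 3.6056; v₂ = distance/dt₂ = 1.8028

ω₁ = 0.0790, v₂ = 1.8028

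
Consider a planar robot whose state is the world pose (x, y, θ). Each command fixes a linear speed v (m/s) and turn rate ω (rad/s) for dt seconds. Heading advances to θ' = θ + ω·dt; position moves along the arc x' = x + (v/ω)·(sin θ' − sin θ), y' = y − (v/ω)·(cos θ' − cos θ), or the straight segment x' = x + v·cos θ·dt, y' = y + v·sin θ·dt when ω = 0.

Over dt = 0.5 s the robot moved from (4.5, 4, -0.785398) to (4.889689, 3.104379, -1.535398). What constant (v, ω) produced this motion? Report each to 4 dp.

Δθ = -1.535398 − -0.785398 = -0.750000
ω = Δθ/dt = -0.750000/0.5 = -1.5000
R = −Δy/(cos θ' − cos θ) = -1.3333
v = R·ω = -1.3333·-1.5000 = 2.0000

v = 2.0000, ω = -1.5000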